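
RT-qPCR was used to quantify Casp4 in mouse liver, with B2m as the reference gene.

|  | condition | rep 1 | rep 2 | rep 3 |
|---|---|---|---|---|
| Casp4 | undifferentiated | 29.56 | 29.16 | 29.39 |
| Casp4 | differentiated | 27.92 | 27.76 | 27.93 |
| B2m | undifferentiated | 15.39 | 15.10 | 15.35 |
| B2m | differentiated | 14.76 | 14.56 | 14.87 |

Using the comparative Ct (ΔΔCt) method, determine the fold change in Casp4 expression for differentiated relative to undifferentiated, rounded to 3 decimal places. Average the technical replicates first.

Mean Ct: Casp4 undifferentiated 29.370; Casp4 differentiated 27.870; B2m undifferentiated 15.280; B2m differentiated 14.730
ΔCt(undifferentiated) = 29.370 − 15.280 = 14.090
ΔCt(differentiated) = 27.870 − 14.730 = 13.140
ΔΔCt = 13.140 − 14.090 = -0.950
Fold change = 2^(−(-0.950)) = 2^0.950 = 1.9319

1.932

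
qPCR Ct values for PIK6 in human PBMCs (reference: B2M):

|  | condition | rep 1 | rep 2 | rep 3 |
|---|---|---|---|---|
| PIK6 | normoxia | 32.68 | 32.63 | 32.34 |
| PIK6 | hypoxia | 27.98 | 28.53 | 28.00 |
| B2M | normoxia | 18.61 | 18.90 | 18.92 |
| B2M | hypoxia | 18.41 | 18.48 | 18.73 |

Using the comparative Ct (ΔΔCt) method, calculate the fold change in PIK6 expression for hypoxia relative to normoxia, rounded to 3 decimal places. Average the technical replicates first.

17.268

Mean Ct: PIK6 normoxia 32.550; PIK6 hypoxia 28.170; B2M normoxia 18.810; B2M hypoxia 18.540
ΔCt(normoxia) = 32.550 − 18.810 = 13.740
ΔCt(hypoxia) = 28.170 − 18.540 = 9.630
ΔΔCt = 9.630 − 13.740 = -4.110
Fold change = 2^(−(-4.110)) = 2^4.110 = 17.2677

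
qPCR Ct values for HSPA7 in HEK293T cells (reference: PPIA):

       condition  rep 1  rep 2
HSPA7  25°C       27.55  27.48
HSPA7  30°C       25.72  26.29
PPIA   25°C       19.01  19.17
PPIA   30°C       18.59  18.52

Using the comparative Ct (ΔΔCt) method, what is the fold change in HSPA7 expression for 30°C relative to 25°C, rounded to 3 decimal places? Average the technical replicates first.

Mean Ct: HSPA7 25°C 27.515; HSPA7 30°C 26.005; PPIA 25°C 19.090; PPIA 30°C 18.555
ΔCt(25°C) = 27.515 − 19.090 = 8.425
ΔCt(30°C) = 26.005 − 18.555 = 7.450
ΔΔCt = 7.450 − 8.425 = -0.975
Fold change = 2^(−(-0.975)) = 2^0.975 = 1.9656

1.966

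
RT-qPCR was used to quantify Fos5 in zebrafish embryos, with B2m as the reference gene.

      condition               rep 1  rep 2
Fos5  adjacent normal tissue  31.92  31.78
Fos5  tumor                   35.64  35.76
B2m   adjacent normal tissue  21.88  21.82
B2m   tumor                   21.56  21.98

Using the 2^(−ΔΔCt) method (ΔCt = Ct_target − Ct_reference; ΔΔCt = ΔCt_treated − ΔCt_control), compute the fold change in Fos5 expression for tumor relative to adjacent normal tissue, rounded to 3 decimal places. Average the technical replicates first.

0.066

Mean Ct: Fos5 adjacent normal tissue 31.850; Fos5 tumor 35.700; B2m adjacent normal tissue 21.850; B2m tumor 21.770
ΔCt(adjacent normal tissue) = 31.850 − 21.850 = 10.000
ΔCt(tumor) = 35.700 − 21.770 = 13.930
ΔΔCt = 13.930 − 10.000 = 3.930
Fold change = 2^(−3.930) = 0.0656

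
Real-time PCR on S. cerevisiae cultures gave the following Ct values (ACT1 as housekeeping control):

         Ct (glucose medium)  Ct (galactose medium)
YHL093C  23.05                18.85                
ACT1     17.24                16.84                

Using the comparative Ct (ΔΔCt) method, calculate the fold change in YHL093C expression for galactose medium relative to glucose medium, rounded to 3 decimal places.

ΔCt(glucose medium) = 23.050 − 17.240 = 5.810
ΔCt(galactose medium) = 18.850 − 16.840 = 2.010
ΔΔCt = 2.010 − 5.810 = -3.800
Fold change = 2^(−(-3.800)) = 2^3.800 = 13.9288

13.929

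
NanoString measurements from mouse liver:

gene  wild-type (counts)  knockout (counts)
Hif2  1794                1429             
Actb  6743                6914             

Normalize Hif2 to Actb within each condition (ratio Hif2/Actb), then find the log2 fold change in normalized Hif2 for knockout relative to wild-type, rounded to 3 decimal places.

-0.364

Hif2/Actb (wild-type) = 1794 / 6743 = 0.26605
Hif2/Actb (knockout) = 1429 / 6914 = 0.20668
Fold change = 0.20668 / 0.26605 = 0.7768
log2(0.7768) = -0.3643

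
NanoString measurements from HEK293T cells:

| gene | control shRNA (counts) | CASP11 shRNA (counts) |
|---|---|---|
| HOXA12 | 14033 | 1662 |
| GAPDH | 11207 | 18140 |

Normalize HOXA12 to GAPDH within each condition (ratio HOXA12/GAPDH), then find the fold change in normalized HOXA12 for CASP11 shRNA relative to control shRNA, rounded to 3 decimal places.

HOXA12/GAPDH (control shRNA) = 14033 / 11207 = 1.2522
HOXA12/GAPDH (CASP11 shRNA) = 1662 / 18140 = 0.091621
Fold change = 0.091621 / 1.2522 = 0.0732

0.073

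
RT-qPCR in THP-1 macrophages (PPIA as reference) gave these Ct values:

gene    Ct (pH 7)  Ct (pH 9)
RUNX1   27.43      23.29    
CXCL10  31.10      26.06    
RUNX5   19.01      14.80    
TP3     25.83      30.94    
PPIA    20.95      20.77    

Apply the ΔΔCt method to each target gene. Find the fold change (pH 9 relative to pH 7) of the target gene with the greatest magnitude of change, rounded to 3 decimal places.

0.026

RUNX1: ΔΔCt = (23.29−20.77) − (27.43−20.95) = 2.52 − 6.48 = -3.96; fold change = 2^3.96 = 15.562
CXCL10: ΔΔCt = (26.06−20.77) − (31.10−20.95) = 5.29 − 10.15 = -4.86; fold change = 2^4.86 = 29.041
RUNX5: ΔΔCt = (14.80−20.77) − (19.01−20.95) = -5.97 − (-1.94) = -4.03; fold change = 2^4.03 = 16.336
TP3: ΔΔCt = (30.94−20.77) − (25.83−20.95) = 10.17 − 4.88 = 5.29; fold change = 2^-5.29 = 0.026
TP3 has the largest |ΔΔCt| = 5.29.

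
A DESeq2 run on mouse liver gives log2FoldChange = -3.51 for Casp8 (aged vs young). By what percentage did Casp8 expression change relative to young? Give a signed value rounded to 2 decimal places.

-91.22%

Fold change = 2^(-3.51) = 0.0878
Percent change = (FC − 1) × 100% = (0.0878 − 1) × 100 = -91.22%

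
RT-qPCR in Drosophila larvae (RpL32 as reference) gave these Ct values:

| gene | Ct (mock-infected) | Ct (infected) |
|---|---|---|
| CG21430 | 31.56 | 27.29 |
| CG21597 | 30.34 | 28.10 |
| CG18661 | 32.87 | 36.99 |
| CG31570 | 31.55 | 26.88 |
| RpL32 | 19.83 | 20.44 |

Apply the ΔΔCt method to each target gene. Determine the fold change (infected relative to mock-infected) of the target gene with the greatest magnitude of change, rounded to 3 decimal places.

CG21430: ΔΔCt = (27.29−20.44) − (31.56−19.83) = 6.85 − 11.73 = -4.88; fold change = 2^4.88 = 29.446
CG21597: ΔΔCt = (28.10−20.44) − (30.34−19.83) = 7.66 − 10.51 = -2.85; fold change = 2^2.85 = 7.210
CG18661: ΔΔCt = (36.99−20.44) − (32.87−19.83) = 16.55 − 13.04 = 3.51; fold change = 2^-3.51 = 0.088
CG31570: ΔΔCt = (26.88−20.44) − (31.55−19.83) = 6.44 − 11.72 = -5.28; fold change = 2^5.28 = 38.854
CG31570 has the largest |ΔΔCt| = 5.28.

38.854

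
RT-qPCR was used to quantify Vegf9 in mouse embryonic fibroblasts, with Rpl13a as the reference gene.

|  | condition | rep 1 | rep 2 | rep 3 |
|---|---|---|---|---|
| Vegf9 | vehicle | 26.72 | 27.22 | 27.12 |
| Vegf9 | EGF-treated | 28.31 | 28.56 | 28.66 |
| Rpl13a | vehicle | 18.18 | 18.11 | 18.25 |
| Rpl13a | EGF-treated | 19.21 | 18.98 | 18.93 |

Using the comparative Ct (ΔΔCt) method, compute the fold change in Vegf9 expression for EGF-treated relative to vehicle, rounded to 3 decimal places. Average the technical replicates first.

0.646

Mean Ct: Vegf9 vehicle 27.020; Vegf9 EGF-treated 28.510; Rpl13a vehicle 18.180; Rpl13a EGF-treated 19.040
ΔCt(vehicle) = 27.020 − 18.180 = 8.840
ΔCt(EGF-treated) = 28.510 − 19.040 = 9.470
ΔΔCt = 9.470 − 8.840 = 0.630
Fold change = 2^(−0.630) = 0.6462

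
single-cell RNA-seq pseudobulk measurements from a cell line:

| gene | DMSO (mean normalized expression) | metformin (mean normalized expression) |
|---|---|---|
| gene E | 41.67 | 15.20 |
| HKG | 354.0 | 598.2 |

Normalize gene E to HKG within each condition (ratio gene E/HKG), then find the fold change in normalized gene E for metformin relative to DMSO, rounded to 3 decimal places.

gene E/HKG (DMSO) = 41.67 / 354.0 = 0.11771
gene E/HKG (metformin) = 15.20 / 598.2 = 0.02541
Fold change = 0.02541 / 0.11771 = 0.2159

0.216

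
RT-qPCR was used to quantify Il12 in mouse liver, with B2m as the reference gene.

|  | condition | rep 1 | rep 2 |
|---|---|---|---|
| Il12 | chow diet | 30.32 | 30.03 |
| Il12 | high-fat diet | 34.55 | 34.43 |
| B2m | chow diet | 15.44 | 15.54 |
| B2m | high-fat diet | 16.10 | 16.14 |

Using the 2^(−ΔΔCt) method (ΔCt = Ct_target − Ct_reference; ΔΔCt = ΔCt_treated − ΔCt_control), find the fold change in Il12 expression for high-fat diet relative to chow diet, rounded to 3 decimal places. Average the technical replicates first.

0.078

Mean Ct: Il12 chow diet 30.175; Il12 high-fat diet 34.490; B2m chow diet 15.490; B2m high-fat diet 16.120
ΔCt(chow diet) = 30.175 − 15.490 = 14.685
ΔCt(high-fat diet) = 34.490 − 16.120 = 18.370
ΔΔCt = 18.370 − 14.685 = 3.685
Fold change = 2^(−3.685) = 0.0778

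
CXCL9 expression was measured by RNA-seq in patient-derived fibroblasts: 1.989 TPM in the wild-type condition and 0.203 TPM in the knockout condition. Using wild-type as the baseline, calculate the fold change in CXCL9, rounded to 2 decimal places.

0.10

Fold change = 0.203 / 1.989 = 0.102
CXCL9 is downregulated.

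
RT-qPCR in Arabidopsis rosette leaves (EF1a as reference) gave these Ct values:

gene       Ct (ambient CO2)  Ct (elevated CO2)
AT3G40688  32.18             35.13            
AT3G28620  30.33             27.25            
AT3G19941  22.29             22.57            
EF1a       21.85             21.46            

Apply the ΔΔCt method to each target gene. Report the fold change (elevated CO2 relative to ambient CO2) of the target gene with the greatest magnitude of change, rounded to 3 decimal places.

AT3G40688: ΔΔCt = (35.13−21.46) − (32.18−21.85) = 13.67 − 10.33 = 3.34; fold change = 2^-3.34 = 0.099
AT3G28620: ΔΔCt = (27.25−21.46) − (30.33−21.85) = 5.79 − 8.48 = -2.69; fold change = 2^2.69 = 6.453
AT3G19941: ΔΔCt = (22.57−21.46) − (22.29−21.85) = 1.11 − 0.44 = 0.67; fold change = 2^-0.67 = 0.629
AT3G40688 has the largest |ΔΔCt| = 3.34.

0.099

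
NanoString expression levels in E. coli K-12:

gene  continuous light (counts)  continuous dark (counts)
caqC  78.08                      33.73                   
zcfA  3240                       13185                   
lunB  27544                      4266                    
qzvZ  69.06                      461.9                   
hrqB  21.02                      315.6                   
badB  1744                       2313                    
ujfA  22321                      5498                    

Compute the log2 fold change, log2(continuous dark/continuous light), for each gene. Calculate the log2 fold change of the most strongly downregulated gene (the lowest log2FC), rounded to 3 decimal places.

-2.691

log2(33.73/78.08) = -1.211  (caqC)
log2(13185/3240) = 2.025  (zcfA)
log2(4266/27544) = -2.691  (lunB)
log2(461.9/69.06) = 2.742  (qzvZ)
log2(315.6/21.02) = 3.908  (hrqB)
log2(2313/1744) = 0.407  (badB)
log2(5498/22321) = -2.021  (ujfA)
lunB is most strongly downregulated.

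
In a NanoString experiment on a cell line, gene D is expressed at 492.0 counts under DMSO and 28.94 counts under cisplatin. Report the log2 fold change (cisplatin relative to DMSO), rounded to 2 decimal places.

-4.09

Fold change = 28.94 / 492.0 = 0.0588
log2(0.0588) = -4.088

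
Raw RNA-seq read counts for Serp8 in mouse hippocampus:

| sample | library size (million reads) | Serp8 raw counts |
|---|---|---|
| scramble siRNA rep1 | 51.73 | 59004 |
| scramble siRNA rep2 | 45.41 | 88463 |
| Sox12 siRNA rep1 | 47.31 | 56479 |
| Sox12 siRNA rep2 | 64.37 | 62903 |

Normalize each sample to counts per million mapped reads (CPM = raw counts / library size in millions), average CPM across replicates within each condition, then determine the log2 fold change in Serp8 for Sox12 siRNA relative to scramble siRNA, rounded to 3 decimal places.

CPM(scramble siRNA rep1) = 59004 / 51.73 = 1140.6147
CPM(scramble siRNA rep2) = 88463 / 45.41 = 1948.0951
CPM(Sox12 siRNA rep1) = 56479 / 47.31 = 1193.8068
CPM(Sox12 siRNA rep2) = 62903 / 64.37 = 977.2099
mean CPM(scramble siRNA) = 1544.3549; mean CPM(Sox12 siRNA) = 1085.5083
Fold change = 1085.5083 / 1544.3549 = 0.70289
log2(0.70289) = -0.5086

-0.509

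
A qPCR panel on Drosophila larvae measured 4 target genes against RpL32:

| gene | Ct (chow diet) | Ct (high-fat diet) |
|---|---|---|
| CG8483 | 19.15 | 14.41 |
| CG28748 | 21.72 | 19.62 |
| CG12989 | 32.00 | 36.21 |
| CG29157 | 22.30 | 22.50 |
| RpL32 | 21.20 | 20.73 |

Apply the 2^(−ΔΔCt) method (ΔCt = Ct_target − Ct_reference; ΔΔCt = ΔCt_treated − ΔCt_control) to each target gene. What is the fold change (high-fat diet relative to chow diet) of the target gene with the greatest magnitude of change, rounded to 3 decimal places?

CG8483: ΔΔCt = (14.41−20.73) − (19.15−21.20) = -6.32 − (-2.05) = -4.27; fold change = 2^4.27 = 19.293
CG28748: ΔΔCt = (19.62−20.73) − (21.72−21.20) = -1.11 − 0.52 = -1.63; fold change = 2^1.63 = 3.095
CG12989: ΔΔCt = (36.21−20.73) − (32.00−21.20) = 15.48 − 10.80 = 4.68; fold change = 2^-4.68 = 0.039
CG29157: ΔΔCt = (22.50−20.73) − (22.30−21.20) = 1.77 − 1.10 = 0.67; fold change = 2^-0.67 = 0.629
CG12989 has the largest |ΔΔCt| = 4.68.

0.039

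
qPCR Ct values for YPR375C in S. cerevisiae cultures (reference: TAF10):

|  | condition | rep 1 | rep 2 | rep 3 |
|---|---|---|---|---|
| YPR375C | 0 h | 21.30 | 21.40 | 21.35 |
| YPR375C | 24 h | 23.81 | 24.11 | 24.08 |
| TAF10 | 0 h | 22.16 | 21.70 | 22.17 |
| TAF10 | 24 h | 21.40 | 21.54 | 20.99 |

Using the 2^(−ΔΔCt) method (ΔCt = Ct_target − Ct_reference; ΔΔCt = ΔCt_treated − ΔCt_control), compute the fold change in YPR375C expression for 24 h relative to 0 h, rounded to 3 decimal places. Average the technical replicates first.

0.098

Mean Ct: YPR375C 0 h 21.350; YPR375C 24 h 24.000; TAF10 0 h 22.010; TAF10 24 h 21.310
ΔCt(0 h) = 21.350 − 22.010 = -0.660
ΔCt(24 h) = 24.000 − 21.310 = 2.690
ΔΔCt = 2.690 − (-0.660) = 3.350
Fold change = 2^(−3.350) = 0.0981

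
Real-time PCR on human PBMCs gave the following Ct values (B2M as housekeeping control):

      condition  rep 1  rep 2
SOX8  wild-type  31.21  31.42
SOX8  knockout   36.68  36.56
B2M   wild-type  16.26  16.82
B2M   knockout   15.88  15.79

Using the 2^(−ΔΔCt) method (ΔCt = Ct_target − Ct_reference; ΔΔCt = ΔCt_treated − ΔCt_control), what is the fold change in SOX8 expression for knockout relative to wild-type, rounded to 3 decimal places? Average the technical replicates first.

Mean Ct: SOX8 wild-type 31.315; SOX8 knockout 36.620; B2M wild-type 16.540; B2M knockout 15.835
ΔCt(wild-type) = 31.315 − 16.540 = 14.775
ΔCt(knockout) = 36.620 − 15.835 = 20.785
ΔΔCt = 20.785 − 14.775 = 6.010
Fold change = 2^(−6.010) = 0.0155

0.016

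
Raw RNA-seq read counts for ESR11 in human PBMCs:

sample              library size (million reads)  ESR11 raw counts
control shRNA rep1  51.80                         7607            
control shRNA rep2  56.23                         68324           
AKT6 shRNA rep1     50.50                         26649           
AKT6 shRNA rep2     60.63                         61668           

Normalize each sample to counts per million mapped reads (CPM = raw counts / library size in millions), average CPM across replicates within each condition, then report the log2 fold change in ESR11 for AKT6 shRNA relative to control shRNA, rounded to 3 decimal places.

0.182

CPM(control shRNA rep1) = 7607 / 51.80 = 146.8533
CPM(control shRNA rep2) = 68324 / 56.23 = 1215.0809
CPM(AKT6 shRNA rep1) = 26649 / 50.50 = 527.7030
CPM(AKT6 shRNA rep2) = 61668 / 60.63 = 1017.1202
mean CPM(control shRNA) = 680.9671; mean CPM(AKT6 shRNA) = 772.4116
Fold change = 772.4116 / 680.9671 = 1.13429
log2(1.13429) = 0.1818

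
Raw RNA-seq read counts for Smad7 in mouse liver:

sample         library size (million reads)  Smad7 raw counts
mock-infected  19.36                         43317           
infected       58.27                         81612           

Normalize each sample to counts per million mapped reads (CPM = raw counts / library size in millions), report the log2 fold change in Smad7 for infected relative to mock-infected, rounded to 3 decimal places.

-0.676

CPM(mock-infected) = 43317 / 19.36 = 2237.4483
CPM(infected) = 81612 / 58.27 = 1400.5835
Fold change = 1400.5835 / 2237.4483 = 0.62597
log2(0.62597) = -0.6758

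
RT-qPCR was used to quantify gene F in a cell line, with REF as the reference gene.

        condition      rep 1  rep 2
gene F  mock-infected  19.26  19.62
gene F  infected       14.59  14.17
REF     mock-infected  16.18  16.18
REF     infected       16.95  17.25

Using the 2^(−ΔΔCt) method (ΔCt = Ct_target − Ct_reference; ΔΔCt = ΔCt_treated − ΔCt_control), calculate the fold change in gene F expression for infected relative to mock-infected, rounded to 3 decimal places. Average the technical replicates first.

63.119

Mean Ct: gene F mock-infected 19.440; gene F infected 14.380; REF mock-infected 16.180; REF infected 17.100
ΔCt(mock-infected) = 19.440 − 16.180 = 3.260
ΔCt(infected) = 14.380 − 17.100 = -2.720
ΔΔCt = -2.720 − 3.260 = -5.980
Fold change = 2^(−(-5.980)) = 2^5.980 = 63.1189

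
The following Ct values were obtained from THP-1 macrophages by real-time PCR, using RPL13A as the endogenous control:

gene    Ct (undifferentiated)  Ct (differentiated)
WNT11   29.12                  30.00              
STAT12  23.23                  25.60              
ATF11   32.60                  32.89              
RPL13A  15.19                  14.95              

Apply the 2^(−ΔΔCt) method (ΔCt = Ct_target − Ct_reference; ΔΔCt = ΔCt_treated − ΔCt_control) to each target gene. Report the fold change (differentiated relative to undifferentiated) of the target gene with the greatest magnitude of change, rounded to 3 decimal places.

0.164

WNT11: ΔΔCt = (30.00−14.95) − (29.12−15.19) = 15.05 − 13.93 = 1.12; fold change = 2^-1.12 = 0.460
STAT12: ΔΔCt = (25.60−14.95) − (23.23−15.19) = 10.65 − 8.04 = 2.61; fold change = 2^-2.61 = 0.164
ATF11: ΔΔCt = (32.89−14.95) − (32.60−15.19) = 17.94 − 17.41 = 0.53; fold change = 2^-0.53 = 0.693
STAT12 has the largest |ΔΔCt| = 2.61.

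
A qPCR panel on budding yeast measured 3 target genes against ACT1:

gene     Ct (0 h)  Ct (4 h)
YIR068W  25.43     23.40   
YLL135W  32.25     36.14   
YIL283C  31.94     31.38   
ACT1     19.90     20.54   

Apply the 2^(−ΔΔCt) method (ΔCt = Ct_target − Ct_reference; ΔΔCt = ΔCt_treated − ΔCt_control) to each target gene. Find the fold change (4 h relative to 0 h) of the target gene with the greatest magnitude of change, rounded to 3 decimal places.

0.105

YIR068W: ΔΔCt = (23.40−20.54) − (25.43−19.90) = 2.86 − 5.53 = -2.67; fold change = 2^2.67 = 6.364
YLL135W: ΔΔCt = (36.14−20.54) − (32.25−19.90) = 15.60 − 12.35 = 3.25; fold change = 2^-3.25 = 0.105
YIL283C: ΔΔCt = (31.38−20.54) − (31.94−19.90) = 10.84 − 12.04 = -1.20; fold change = 2^1.20 = 2.297
YLL135W has the largest |ΔΔCt| = 3.25.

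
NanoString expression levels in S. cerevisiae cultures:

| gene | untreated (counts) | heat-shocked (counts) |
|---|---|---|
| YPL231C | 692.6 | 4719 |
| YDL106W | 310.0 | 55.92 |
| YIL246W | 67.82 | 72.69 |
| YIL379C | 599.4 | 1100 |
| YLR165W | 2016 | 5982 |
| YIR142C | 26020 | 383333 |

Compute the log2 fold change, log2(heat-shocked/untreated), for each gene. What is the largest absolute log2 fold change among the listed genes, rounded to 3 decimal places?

3.881

log2(4719/692.6) = 2.768  (YPL231C)
log2(55.92/310.0) = -2.471  (YDL106W)
log2(72.69/67.82) = 0.100  (YIL246W)
log2(1100/599.4) = 0.876  (YIL379C)
log2(5982/2016) = 1.569  (YLR165W)
log2(383333/26020) = 3.881  (YIR142C)
The largest magnitude belongs to YIR142C.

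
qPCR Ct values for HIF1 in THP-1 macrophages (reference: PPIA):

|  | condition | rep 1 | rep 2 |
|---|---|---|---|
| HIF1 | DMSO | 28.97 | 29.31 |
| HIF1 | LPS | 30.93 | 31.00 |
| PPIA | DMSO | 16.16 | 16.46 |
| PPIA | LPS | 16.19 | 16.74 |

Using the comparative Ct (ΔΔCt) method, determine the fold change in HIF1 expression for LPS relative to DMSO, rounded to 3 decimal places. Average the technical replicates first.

Mean Ct: HIF1 DMSO 29.140; HIF1 LPS 30.965; PPIA DMSO 16.310; PPIA LPS 16.465
ΔCt(DMSO) = 29.140 − 16.310 = 12.830
ΔCt(LPS) = 30.965 − 16.465 = 14.500
ΔΔCt = 14.500 − 12.830 = 1.670
Fold change = 2^(−1.670) = 0.3143

0.314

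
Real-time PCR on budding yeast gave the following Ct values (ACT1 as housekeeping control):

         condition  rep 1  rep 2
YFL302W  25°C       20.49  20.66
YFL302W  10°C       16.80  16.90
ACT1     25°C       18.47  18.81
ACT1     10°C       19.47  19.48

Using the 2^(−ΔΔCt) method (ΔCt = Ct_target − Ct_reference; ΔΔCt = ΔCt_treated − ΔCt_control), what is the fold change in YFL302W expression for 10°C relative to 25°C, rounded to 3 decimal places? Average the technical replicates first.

23.588

Mean Ct: YFL302W 25°C 20.575; YFL302W 10°C 16.850; ACT1 25°C 18.640; ACT1 10°C 19.475
ΔCt(25°C) = 20.575 − 18.640 = 1.935
ΔCt(10°C) = 16.850 − 19.475 = -2.625
ΔΔCt = -2.625 − 1.935 = -4.560
Fold change = 2^(−(-4.560)) = 2^4.560 = 23.5883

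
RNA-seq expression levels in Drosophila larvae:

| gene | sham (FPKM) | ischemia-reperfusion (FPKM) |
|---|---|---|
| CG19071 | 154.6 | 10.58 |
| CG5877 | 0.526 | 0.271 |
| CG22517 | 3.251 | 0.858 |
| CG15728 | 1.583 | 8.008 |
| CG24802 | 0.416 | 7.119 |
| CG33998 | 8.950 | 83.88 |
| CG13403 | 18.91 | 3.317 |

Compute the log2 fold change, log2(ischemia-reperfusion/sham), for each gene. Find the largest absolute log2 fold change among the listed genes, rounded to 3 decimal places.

log2(10.58/154.6) = -3.869  (CG19071)
log2(0.271/0.526) = -0.957  (CG5877)
log2(0.858/3.251) = -1.922  (CG22517)
log2(8.008/1.583) = 2.339  (CG15728)
log2(7.119/0.416) = 4.097  (CG24802)
log2(83.88/8.950) = 3.228  (CG33998)
log2(3.317/18.91) = -2.511  (CG13403)
The largest magnitude belongs to CG24802.

4.097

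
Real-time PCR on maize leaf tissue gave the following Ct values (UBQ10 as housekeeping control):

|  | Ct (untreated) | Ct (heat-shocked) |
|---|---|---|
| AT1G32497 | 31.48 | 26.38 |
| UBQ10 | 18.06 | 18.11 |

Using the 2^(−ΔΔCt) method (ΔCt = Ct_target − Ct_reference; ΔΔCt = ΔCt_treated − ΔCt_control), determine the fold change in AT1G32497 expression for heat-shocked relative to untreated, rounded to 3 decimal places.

ΔCt(untreated) = 31.480 − 18.060 = 13.420
ΔCt(heat-shocked) = 26.380 − 18.110 = 8.270
ΔΔCt = 8.270 − 13.420 = -5.150
Fold change = 2^(−(-5.150)) = 2^5.150 = 35.5062

35.506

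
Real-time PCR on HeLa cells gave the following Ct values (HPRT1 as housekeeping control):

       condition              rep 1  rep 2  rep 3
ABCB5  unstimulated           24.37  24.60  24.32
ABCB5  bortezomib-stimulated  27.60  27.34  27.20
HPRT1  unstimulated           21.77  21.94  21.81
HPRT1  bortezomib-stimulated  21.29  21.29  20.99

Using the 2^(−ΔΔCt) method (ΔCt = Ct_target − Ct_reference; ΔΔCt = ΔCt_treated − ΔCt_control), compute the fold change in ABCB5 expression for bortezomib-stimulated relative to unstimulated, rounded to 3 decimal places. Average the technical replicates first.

Mean Ct: ABCB5 unstimulated 24.430; ABCB5 bortezomib-stimulated 27.380; HPRT1 unstimulated 21.840; HPRT1 bortezomib-stimulated 21.190
ΔCt(unstimulated) = 24.430 − 21.840 = 2.590
ΔCt(bortezomib-stimulated) = 27.380 − 21.190 = 6.190
ΔΔCt = 6.190 − 2.590 = 3.600
Fold change = 2^(−3.600) = 0.0825

0.082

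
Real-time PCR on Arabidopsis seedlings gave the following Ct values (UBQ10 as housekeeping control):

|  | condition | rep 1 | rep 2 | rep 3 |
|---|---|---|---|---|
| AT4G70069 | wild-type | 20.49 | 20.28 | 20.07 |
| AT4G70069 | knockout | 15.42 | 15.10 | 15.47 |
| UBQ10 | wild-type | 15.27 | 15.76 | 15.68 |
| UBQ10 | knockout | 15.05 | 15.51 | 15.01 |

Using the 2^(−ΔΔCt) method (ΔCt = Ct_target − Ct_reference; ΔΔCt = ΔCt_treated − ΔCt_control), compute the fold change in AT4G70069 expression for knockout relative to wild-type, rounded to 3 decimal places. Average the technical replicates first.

23.752

Mean Ct: AT4G70069 wild-type 20.280; AT4G70069 knockout 15.330; UBQ10 wild-type 15.570; UBQ10 knockout 15.190
ΔCt(wild-type) = 20.280 − 15.570 = 4.710
ΔCt(knockout) = 15.330 − 15.190 = 0.140
ΔΔCt = 0.140 − 4.710 = -4.570
Fold change = 2^(−(-4.570)) = 2^4.570 = 23.7524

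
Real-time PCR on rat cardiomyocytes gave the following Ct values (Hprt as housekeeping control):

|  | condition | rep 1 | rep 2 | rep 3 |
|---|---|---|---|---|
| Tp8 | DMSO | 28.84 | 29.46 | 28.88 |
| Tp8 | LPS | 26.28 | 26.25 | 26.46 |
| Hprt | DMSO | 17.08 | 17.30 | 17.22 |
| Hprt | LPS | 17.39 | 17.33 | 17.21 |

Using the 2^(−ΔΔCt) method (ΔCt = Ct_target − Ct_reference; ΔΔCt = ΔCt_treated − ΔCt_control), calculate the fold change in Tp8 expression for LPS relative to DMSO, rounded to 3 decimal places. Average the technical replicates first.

7.160

Mean Ct: Tp8 DMSO 29.060; Tp8 LPS 26.330; Hprt DMSO 17.200; Hprt LPS 17.310
ΔCt(DMSO) = 29.060 − 17.200 = 11.860
ΔCt(LPS) = 26.330 − 17.310 = 9.020
ΔΔCt = 9.020 − 11.860 = -2.840
Fold change = 2^(−(-2.840)) = 2^2.840 = 7.1602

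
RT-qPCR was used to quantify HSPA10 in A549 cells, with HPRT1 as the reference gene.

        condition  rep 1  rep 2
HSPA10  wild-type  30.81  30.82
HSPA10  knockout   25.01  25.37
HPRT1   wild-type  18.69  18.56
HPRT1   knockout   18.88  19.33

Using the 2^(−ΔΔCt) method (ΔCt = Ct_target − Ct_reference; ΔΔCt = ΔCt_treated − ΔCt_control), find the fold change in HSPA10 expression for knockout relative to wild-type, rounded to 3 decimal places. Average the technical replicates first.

Mean Ct: HSPA10 wild-type 30.815; HSPA10 knockout 25.190; HPRT1 wild-type 18.625; HPRT1 knockout 19.105
ΔCt(wild-type) = 30.815 − 18.625 = 12.190
ΔCt(knockout) = 25.190 − 19.105 = 6.085
ΔΔCt = 6.085 − 12.190 = -6.105
Fold change = 2^(−(-6.105)) = 2^6.105 = 68.8316

68.832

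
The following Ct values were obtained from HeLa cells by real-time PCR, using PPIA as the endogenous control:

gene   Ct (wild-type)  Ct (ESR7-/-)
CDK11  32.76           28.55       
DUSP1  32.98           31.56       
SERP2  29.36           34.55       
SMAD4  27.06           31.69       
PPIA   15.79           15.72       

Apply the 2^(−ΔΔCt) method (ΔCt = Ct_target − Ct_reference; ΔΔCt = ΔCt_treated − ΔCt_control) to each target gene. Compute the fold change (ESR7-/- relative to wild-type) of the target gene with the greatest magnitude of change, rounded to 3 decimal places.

CDK11: ΔΔCt = (28.55−15.72) − (32.76−15.79) = 12.83 − 16.97 = -4.14; fold change = 2^4.14 = 17.630
DUSP1: ΔΔCt = (31.56−15.72) − (32.98−15.79) = 15.84 − 17.19 = -1.35; fold change = 2^1.35 = 2.549
SERP2: ΔΔCt = (34.55−15.72) − (29.36−15.79) = 18.83 − 13.57 = 5.26; fold change = 2^-5.26 = 0.026
SMAD4: ΔΔCt = (31.69−15.72) − (27.06−15.79) = 15.97 − 11.27 = 4.70; fold change = 2^-4.70 = 0.038
SERP2 has the largest |ΔΔCt| = 5.26.

0.026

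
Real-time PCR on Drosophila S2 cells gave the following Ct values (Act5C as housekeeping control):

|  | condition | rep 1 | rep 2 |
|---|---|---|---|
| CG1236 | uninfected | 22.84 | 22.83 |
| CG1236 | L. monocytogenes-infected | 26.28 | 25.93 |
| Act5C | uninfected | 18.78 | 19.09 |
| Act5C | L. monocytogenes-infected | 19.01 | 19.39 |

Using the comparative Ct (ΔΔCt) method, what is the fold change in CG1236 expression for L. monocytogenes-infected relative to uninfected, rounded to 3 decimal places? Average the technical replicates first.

Mean Ct: CG1236 uninfected 22.835; CG1236 L. monocytogenes-infected 26.105; Act5C uninfected 18.935; Act5C L. monocytogenes-infected 19.200
ΔCt(uninfected) = 22.835 − 18.935 = 3.900
ΔCt(L. monocytogenes-infected) = 26.105 − 19.200 = 6.905
ΔΔCt = 6.905 − 3.900 = 3.005
Fold change = 2^(−3.005) = 0.1246

0.125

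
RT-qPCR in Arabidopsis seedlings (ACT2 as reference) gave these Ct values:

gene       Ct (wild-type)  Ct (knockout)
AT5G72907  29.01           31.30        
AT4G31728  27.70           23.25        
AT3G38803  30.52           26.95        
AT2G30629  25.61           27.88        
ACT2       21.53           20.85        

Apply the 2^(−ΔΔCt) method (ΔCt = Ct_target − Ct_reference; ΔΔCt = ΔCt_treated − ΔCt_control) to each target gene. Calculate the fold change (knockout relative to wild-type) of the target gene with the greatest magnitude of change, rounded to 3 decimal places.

13.642

AT5G72907: ΔΔCt = (31.30−20.85) − (29.01−21.53) = 10.45 − 7.48 = 2.97; fold change = 2^-2.97 = 0.128
AT4G31728: ΔΔCt = (23.25−20.85) − (27.70−21.53) = 2.40 − 6.17 = -3.77; fold change = 2^3.77 = 13.642
AT3G38803: ΔΔCt = (26.95−20.85) − (30.52−21.53) = 6.10 − 8.99 = -2.89; fold change = 2^2.89 = 7.413
AT2G30629: ΔΔCt = (27.88−20.85) − (25.61−21.53) = 7.03 − 4.08 = 2.95; fold change = 2^-2.95 = 0.129
AT4G31728 has the largest |ΔΔCt| = 3.77.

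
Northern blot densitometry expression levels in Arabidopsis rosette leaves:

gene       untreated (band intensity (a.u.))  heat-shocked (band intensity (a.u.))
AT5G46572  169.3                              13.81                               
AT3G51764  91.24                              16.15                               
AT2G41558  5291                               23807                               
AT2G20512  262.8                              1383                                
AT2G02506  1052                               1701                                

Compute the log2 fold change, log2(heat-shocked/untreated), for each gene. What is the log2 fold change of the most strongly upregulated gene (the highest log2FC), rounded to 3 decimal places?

log2(13.81/169.3) = -3.616  (AT5G46572)
log2(16.15/91.24) = -2.498  (AT3G51764)
log2(23807/5291) = 2.170  (AT2G41558)
log2(1383/262.8) = 2.396  (AT2G20512)
log2(1701/1052) = 0.693  (AT2G02506)
AT2G20512 is most strongly upregulated.

2.396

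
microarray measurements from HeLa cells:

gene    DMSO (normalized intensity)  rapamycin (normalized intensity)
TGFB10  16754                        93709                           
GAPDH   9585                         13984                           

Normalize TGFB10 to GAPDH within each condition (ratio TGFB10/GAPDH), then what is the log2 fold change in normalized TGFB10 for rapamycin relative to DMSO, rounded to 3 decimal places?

TGFB10/GAPDH (DMSO) = 16754 / 9585 = 1.7479
TGFB10/GAPDH (rapamycin) = 93709 / 13984 = 6.7012
Fold change = 6.7012 / 1.7479 = 3.8337
log2(3.8337) = 1.9388

1.939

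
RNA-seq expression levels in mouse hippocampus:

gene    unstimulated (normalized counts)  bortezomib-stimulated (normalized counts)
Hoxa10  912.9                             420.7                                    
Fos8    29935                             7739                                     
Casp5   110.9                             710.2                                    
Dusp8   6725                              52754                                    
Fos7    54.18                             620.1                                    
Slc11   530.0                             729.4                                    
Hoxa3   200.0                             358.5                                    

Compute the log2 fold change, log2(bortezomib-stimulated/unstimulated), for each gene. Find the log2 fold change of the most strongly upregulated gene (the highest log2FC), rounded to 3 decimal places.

3.517

log2(420.7/912.9) = -1.118  (Hoxa10)
log2(7739/29935) = -1.952  (Fos8)
log2(710.2/110.9) = 2.679  (Casp5)
log2(52754/6725) = 2.972  (Dusp8)
log2(620.1/54.18) = 3.517  (Fos7)
log2(729.4/530.0) = 0.461  (Slc11)
log2(358.5/200.0) = 0.842  (Hoxa3)
Fos7 is most strongly upregulated.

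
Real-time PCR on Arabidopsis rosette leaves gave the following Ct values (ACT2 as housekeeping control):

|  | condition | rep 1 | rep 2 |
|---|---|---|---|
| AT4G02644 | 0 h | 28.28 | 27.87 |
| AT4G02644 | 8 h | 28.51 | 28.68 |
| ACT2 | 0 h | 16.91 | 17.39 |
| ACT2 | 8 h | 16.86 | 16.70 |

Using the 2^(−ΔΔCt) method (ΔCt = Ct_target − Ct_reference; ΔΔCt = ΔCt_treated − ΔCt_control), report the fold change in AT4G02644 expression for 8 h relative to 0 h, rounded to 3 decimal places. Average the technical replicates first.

Mean Ct: AT4G02644 0 h 28.075; AT4G02644 8 h 28.595; ACT2 0 h 17.150; ACT2 8 h 16.780
ΔCt(0 h) = 28.075 − 17.150 = 10.925
ΔCt(8 h) = 28.595 − 16.780 = 11.815
ΔΔCt = 11.815 − 10.925 = 0.890
Fold change = 2^(−0.890) = 0.5396

0.540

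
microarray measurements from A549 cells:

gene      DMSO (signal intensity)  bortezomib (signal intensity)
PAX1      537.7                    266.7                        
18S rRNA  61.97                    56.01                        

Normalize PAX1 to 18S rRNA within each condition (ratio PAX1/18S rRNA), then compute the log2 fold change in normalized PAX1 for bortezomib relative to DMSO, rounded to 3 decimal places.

-0.866

PAX1/18S rRNA (DMSO) = 537.7 / 61.97 = 8.6768
PAX1/18S rRNA (bortezomib) = 266.7 / 56.01 = 4.7616
Fold change = 4.7616 / 8.6768 = 0.5488
log2(0.5488) = -0.8657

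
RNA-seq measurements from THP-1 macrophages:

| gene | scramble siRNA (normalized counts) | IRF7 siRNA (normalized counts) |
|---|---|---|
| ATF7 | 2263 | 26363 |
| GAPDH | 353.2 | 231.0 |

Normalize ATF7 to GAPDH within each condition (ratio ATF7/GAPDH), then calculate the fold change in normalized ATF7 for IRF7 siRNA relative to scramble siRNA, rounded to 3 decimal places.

17.812

ATF7/GAPDH (scramble siRNA) = 2263 / 353.2 = 6.4071
ATF7/GAPDH (IRF7 siRNA) = 26363 / 231.0 = 114.13
Fold change = 114.13 / 6.4071 = 17.8123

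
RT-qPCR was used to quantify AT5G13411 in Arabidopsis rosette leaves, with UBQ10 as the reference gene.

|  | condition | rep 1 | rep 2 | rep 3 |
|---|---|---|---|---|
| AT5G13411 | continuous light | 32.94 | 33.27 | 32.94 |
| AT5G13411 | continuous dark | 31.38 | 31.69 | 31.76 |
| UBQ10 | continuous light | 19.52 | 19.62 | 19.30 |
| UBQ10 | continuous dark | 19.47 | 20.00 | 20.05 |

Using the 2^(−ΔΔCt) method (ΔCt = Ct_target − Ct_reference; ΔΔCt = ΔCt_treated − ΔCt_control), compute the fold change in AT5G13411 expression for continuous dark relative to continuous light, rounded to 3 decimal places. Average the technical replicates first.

Mean Ct: AT5G13411 continuous light 33.050; AT5G13411 continuous dark 31.610; UBQ10 continuous light 19.480; UBQ10 continuous dark 19.840
ΔCt(continuous light) = 33.050 − 19.480 = 13.570
ΔCt(continuous dark) = 31.610 − 19.840 = 11.770
ΔΔCt = 11.770 − 13.570 = -1.800
Fold change = 2^(−(-1.800)) = 2^1.800 = 3.4822

3.482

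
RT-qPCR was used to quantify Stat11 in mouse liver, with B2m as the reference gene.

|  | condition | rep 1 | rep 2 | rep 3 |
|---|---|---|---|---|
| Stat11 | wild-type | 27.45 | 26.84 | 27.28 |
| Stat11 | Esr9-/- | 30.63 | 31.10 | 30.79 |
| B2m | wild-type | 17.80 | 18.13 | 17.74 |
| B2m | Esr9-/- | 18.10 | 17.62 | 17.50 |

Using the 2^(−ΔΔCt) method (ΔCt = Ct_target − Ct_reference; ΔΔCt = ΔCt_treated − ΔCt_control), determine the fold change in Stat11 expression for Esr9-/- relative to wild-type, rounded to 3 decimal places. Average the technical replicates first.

Mean Ct: Stat11 wild-type 27.190; Stat11 Esr9-/- 30.840; B2m wild-type 17.890; B2m Esr9-/- 17.740
ΔCt(wild-type) = 27.190 − 17.890 = 9.300
ΔCt(Esr9-/-) = 30.840 − 17.740 = 13.100
ΔΔCt = 13.100 − 9.300 = 3.800
Fold change = 2^(−3.800) = 0.0718

0.072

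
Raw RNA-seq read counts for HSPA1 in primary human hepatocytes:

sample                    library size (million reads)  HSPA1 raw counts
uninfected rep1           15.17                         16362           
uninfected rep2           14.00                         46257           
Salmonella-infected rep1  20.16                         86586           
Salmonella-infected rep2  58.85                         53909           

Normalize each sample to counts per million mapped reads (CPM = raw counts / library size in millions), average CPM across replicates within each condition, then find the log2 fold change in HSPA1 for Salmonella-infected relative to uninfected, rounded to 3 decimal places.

CPM(uninfected rep1) = 16362 / 15.17 = 1078.5761
CPM(uninfected rep2) = 46257 / 14.00 = 3304.0714
CPM(Salmonella-infected rep1) = 86586 / 20.16 = 4294.9405
CPM(Salmonella-infected rep2) = 53909 / 58.85 = 916.0408
mean CPM(uninfected) = 2191.3238; mean CPM(Salmonella-infected) = 2605.4906
Fold change = 2605.4906 / 2191.3238 = 1.18900
log2(1.18900) = 0.2498

0.250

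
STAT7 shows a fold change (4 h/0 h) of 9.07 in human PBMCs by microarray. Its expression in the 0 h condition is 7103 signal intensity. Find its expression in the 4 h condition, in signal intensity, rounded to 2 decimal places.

64424.21

4 h expression = 7103 × 9.07 = 64424.21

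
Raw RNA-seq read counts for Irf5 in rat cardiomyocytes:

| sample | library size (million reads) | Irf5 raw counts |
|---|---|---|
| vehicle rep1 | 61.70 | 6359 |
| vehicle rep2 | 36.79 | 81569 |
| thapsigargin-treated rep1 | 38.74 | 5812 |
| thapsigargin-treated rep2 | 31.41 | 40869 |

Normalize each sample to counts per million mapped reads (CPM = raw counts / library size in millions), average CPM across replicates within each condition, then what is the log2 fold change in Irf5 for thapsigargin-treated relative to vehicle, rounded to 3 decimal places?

-0.677

CPM(vehicle rep1) = 6359 / 61.70 = 103.0632
CPM(vehicle rep2) = 81569 / 36.79 = 2217.1514
CPM(thapsigargin-treated rep1) = 5812 / 38.74 = 150.0258
CPM(thapsigargin-treated rep2) = 40869 / 31.41 = 1301.1461
mean CPM(vehicle) = 1160.1073; mean CPM(thapsigargin-treated) = 725.5860
Fold change = 725.5860 / 1160.1073 = 0.62545
log2(0.62545) = -0.6770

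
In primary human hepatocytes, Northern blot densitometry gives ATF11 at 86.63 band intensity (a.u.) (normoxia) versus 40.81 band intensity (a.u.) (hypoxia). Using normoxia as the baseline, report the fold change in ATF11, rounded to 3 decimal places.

Fold change = 40.81 / 86.63 = 0.4711
ATF11 is downregulated.

0.471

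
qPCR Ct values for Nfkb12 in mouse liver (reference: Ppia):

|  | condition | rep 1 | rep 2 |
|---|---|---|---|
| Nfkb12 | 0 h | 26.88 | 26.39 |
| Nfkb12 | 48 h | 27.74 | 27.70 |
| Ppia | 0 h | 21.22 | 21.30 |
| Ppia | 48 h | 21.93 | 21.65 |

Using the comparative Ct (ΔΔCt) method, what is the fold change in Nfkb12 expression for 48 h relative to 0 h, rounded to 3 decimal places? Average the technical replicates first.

Mean Ct: Nfkb12 0 h 26.635; Nfkb12 48 h 27.720; Ppia 0 h 21.260; Ppia 48 h 21.790
ΔCt(0 h) = 26.635 − 21.260 = 5.375
ΔCt(48 h) = 27.720 − 21.790 = 5.930
ΔΔCt = 5.930 − 5.375 = 0.555
Fold change = 2^(−0.555) = 0.6807

0.681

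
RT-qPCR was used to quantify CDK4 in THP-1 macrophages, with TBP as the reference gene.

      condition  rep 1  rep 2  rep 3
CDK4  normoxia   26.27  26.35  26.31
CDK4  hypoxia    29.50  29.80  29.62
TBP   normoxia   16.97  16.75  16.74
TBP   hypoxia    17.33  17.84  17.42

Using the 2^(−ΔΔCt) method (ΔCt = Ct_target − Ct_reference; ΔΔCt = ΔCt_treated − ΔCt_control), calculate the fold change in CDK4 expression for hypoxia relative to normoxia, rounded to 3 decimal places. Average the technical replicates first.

Mean Ct: CDK4 normoxia 26.310; CDK4 hypoxia 29.640; TBP normoxia 16.820; TBP hypoxia 17.530
ΔCt(normoxia) = 26.310 − 16.820 = 9.490
ΔCt(hypoxia) = 29.640 − 17.530 = 12.110
ΔΔCt = 12.110 − 9.490 = 2.620
Fold change = 2^(−2.620) = 0.1627

0.163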